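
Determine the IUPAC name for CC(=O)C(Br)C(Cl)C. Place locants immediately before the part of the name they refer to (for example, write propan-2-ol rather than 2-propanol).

3-bromo-4-chloropentan-2-one

The longest chain bearing the carbonyl is 5 carbons long (pentane).
A ketone (C=O on an internal carbon) is the principal characteristic group, giving the suffix -one.
Choose the numbering such that numbering from this end puts the carbonyl group at C-2 rather than C-4.
That gives the carbonyl at C-2; a bromo group at C-3; a chloro group at C-4.
Prefixes are listed alphabetically: bromo, chloro.
The name is 3-bromo-4-chloropentan-2-one.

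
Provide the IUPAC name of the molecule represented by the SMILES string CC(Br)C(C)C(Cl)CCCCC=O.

The longest chain bearing the –CHO group is 9 carbons long (nonane).
The principal characteristic group is an aldehyde (terminal –CHO), named with the suffix -al.
The numbering direction is chosen so that the aldehyde carbon is C-1 by definition.
This places a bromo group at C-8; a chloro group at C-6; a methyl group at C-7.
Substituent prefixes are cited in alphabetical order (multiplying prefixes like di-/tri- are ignored for ordering).
Assembling the pieces gives 8-bromo-6-chloro-7-methylnonanal.

8-bromo-6-chloro-7-methylnonanal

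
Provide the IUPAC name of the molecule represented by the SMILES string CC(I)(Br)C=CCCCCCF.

Counting along the main chain through the multiple bond gives 9 carbons: the parent is nonane.
There is one C=C double bond, indicated by the ending -ene.
Number the chain so that numbering from this end puts the double bond at C-3 rather than C-6.
That gives the double bond between C-3 and C-4; a bromo group at C-2; a fluoro group at C-9; an iodo group at C-2.
Substituent prefixes are cited in alphabetical order (multiplying prefixes like di-/tri- are ignored for ordering).
Assembling the pieces gives 2-bromo-9-fluoro-2-iodonon-3-ene.

2-bromo-9-fluoro-2-iodonon-3-ene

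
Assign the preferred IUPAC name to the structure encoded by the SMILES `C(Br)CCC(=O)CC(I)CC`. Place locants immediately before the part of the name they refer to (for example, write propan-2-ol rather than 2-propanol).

1-bromo-6-iodooctan-4-one

The longest carbon chain that includes the carbonyl has 8 carbons, so the parent hydride is octane.
The principal characteristic group is a ketone (C=O on an internal carbon), named with the suffix -one.
Number the chain so that numbering from this end puts the carbonyl group at C-4 rather than C-5.
That gives the carbonyl at C-4; a bromo group at C-1; an iodo group at C-6.
The substituents are ordered alphabetically, ignoring any di-/tri- multipliers.
The name is 1-bromo-6-iodooctan-4-one.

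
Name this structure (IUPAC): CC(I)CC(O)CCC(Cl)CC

The longest carbon chain that includes the –OH group has 9 carbons, so the parent hydride is nonane.
The highest-priority functional group is an alcohol (–OH), so the name ends in -ol.
Number the chain so that numbering from this end puts the hydroxyl group at C-4 rather than C-6.
That gives the hydroxyl at C-4; a chloro group at C-7; an iodo group at C-2.
Substituent prefixes are cited in alphabetical order (multiplying prefixes like di-/tri- are ignored for ordering).
Putting it together: 7-chloro-2-iodononan-4-ol.

7-chloro-2-iodononan-4-ol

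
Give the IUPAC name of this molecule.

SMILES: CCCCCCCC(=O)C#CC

undec-2-yn-4-one

Counting along the main chain through the carbonyl and the multiple bond gives 11 carbons: the parent is undecane.
The highest-priority functional group is a ketone (C=O on an internal carbon), so the name ends in -one.
A C≡C triple bond in the chain gives the infix -yne-.
Choose the numbering such that numbering from this end puts the carbonyl group at C-4 rather than C-8.
That gives the carbonyl at C-4; the triple bond between C-2 and C-3.
Assembling the pieces gives undec-2-yn-4-one.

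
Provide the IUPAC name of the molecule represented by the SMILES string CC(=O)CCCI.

5-iodopentan-2-one

The longest carbon chain that includes the carbonyl has 5 carbons, so the parent hydride is pentane.
The highest-priority functional group is a ketone (C=O on an internal carbon), so the name ends in -one.
The numbering direction is chosen so that numbering from this end puts the carbonyl group at C-2 rather than C-4.
That gives the carbonyl at C-2; an iodo group at C-5.
Assembling the pieces gives 5-iodopentan-2-one.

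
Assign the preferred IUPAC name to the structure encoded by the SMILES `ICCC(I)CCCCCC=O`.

7,9-diiodononanal

Counting along the main chain through the –CHO group gives 9 carbons: the parent is nonane.
The highest-priority functional group is an aldehyde (terminal –CHO), so the name ends in -al.
Number the chain so that the aldehyde carbon is C-1 by definition.
That gives iodo groups at C-7 and C-9.
Assembling the pieces gives 7,9-diiodononanal.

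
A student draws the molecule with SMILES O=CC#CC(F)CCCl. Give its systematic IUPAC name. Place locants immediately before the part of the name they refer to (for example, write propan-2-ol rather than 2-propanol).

6-chloro-4-fluorohex-2-ynal

The longest carbon chain that includes the –CHO group and the multiple bond has 6 carbons, so the parent hydride is hexane.
The principal characteristic group is an aldehyde (terminal –CHO), named with the suffix -al.
A C≡C triple bond in the chain gives the infix -yne-.
Choose the numbering such that the aldehyde carbon is C-1 by definition.
This places the triple bond between C-2 and C-3; a chloro group at C-6; a fluoro group at C-4.
Prefixes are listed alphabetically: chloro, fluoro.
Putting it together: 6-chloro-4-fluorohex-2-ynal.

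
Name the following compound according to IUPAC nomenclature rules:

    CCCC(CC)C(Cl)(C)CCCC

The longest carbon chain is 9 atoms: the parent is nonane.
Number the chain so that the substituent locant set {4,5,5} is lower than {5,5,6} at the first point of difference.
This places a chloro group at C-5; an ethyl group at C-4; a methyl group at C-5.
The substituents are ordered alphabetically, ignoring any di-/tri- multipliers.
Assembling the pieces gives 5-chloro-4-ethyl-5-methylnonane.

5-chloro-4-ethyl-5-methylnonane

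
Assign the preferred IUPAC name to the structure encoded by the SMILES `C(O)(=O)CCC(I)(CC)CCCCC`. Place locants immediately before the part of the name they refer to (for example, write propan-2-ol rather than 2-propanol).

4-ethyl-4-iodononanoic acid

The longest chain bearing the –COOH group is 9 carbons long (nonane).
The principal characteristic group is a carboxylic acid (terminal –COOH), named with the suffix -oic acid.
Choose the numbering such that the carboxylic acid carbon is C-1 by definition.
This places an ethyl group at C-4; an iodo group at C-4.
Substituent prefixes are cited in alphabetical order (multiplying prefixes like di-/tri- are ignored for ordering).
Putting it together: 4-ethyl-4-iodononanoic acid.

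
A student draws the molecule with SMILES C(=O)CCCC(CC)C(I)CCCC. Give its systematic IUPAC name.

5-ethyl-6-iododecanal

Counting along the main chain through the –CHO group gives 10 carbons: the parent is decane.
An aldehyde (terminal –CHO) is the principal characteristic group, giving the suffix -al.
Choose the numbering such that the aldehyde carbon is C-1 by definition.
That gives an ethyl group at C-5; an iodo group at C-6.
Substituent prefixes are cited in alphabetical order (multiplying prefixes like di-/tri- are ignored for ordering).
Putting it together: 5-ethyl-6-iododecanal.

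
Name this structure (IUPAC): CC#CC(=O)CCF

1-fluorohex-4-yn-3-one

Counting along the main chain through the carbonyl and the multiple bond gives 6 carbons: the parent is hexane.
A ketone (C=O on an internal carbon) is the principal characteristic group, giving the suffix -one.
There is one C≡C triple bond, indicated by the ending -yne.
Number the chain so that numbering from this end puts the carbonyl group at C-3 rather than C-4.
With this numbering: the carbonyl at C-3; the triple bond between C-4 and C-5; a fluoro group at C-1.
Assembling the pieces gives 1-fluorohex-4-yn-3-one.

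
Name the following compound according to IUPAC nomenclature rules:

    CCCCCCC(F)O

1-fluoroheptan-1-ol

The longest chain bearing the –OH group is 7 carbons long (heptane).
The highest-priority functional group is an alcohol (–OH), so the name ends in -ol.
Number the chain so that numbering from this end puts the hydroxyl group at C-1 rather than C-7.
That gives the hydroxyl at C-1; a fluoro group at C-1.
The name is 1-fluoroheptan-1-ol.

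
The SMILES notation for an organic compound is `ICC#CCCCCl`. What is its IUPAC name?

6-chloro-1-iodohex-2-yne

Counting along the main chain through the multiple bond gives 6 carbons: the parent is hexane.
There is one C≡C triple bond, indicated by the ending -yne.
Number the chain so that numbering from this end puts the triple bond at C-2 rather than C-4.
That gives the triple bond between C-2 and C-3; a chloro group at C-6; an iodo group at C-1.
Prefixes are listed alphabetically: chloro, iodo.
The name is 6-chloro-1-iodohex-2-yne.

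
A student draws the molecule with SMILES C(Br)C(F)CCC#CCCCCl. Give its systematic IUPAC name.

The longest chain bearing the multiple bond is 9 carbons long (nonane).
The chain contains a C≡C triple bond, so the unsaturation ending is -yne.
Number the chain so that numbering from this end puts the triple bond at C-4 rather than C-5.
With this numbering: the triple bond between C-4 and C-5; a bromo group at C-9; a chloro group at C-1; a fluoro group at C-8.
The substituents are ordered alphabetically, ignoring any di-/tri- multipliers.
Assembling the pieces gives 9-bromo-1-chloro-8-fluoronon-4-yne.

9-bromo-1-chloro-8-fluoronon-4-yne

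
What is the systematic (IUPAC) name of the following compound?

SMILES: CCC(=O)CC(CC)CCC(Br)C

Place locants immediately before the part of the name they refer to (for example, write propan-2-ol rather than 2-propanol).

8-bromo-5-ethylnonan-3-one

The longest chain bearing the carbonyl is 9 carbons long (nonane).
A ketone (C=O on an internal carbon) is the principal characteristic group, giving the suffix -one.
Number the chain so that numbering from this end puts the carbonyl group at C-3 rather than C-7.
This places the carbonyl at C-3; a bromo group at C-8; an ethyl group at C-5.
The substituents are ordered alphabetically, ignoring any di-/tri- multipliers.
Putting it together: 8-bromo-5-ethylnonan-3-one.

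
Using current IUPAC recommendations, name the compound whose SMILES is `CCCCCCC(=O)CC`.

The longest carbon chain that includes the carbonyl has 9 carbons, so the parent hydride is nonane.
The highest-priority functional group is a ketone (C=O on an internal carbon), so the name ends in -one.
Choose the numbering such that numbering from this end puts the carbonyl group at C-3 rather than C-7.
This places the carbonyl at C-3.
Assembling the pieces gives nonan-3-one.

nonan-3-one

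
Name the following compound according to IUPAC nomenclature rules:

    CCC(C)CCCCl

The parent chain contains 6 carbons (hexane).
The numbering direction is chosen so that the substituent locant set {1,4} is lower than {3,6} at the first point of difference.
That gives a chloro group at C-1; a methyl group at C-4.
The substituents are ordered alphabetically, ignoring any di-/tri- multipliers.
Assembling the pieces gives 1-chloro-4-methylhexane.

1-chloro-4-methylhexane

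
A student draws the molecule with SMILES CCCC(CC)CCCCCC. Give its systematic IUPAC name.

The longest carbon chain is 10 atoms: the parent is decane.
Choose the numbering such that the substituent locant set {4} is lower than {7} at the first point of difference.
With this numbering: an ethyl group at C-4.
The name is 4-ethyldecane.

4-ethyldecane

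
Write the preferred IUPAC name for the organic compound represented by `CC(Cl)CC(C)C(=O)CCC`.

7-chloro-5-methyloctan-4-one

The longest carbon chain that includes the carbonyl has 8 carbons, so the parent hydride is octane.
The principal characteristic group is a ketone (C=O on an internal carbon), named with the suffix -one.
The numbering direction is chosen so that numbering from this end puts the carbonyl group at C-4 rather than C-5.
This places the carbonyl at C-4; a chloro group at C-7; a methyl group at C-5.
Substituent prefixes are cited in alphabetical order (multiplying prefixes like di-/tri- are ignored for ordering).
The name is 7-chloro-5-methyloctan-4-one.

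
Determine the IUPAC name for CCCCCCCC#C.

non-1-yne

The longest carbon chain that includes the multiple bond has 9 carbons, so the parent hydride is nonane.
A C≡C triple bond in the chain gives the infix -yne-.
Number the chain so that numbering from this end puts the triple bond at C-1 rather than C-8.
This places the triple bond between C-1 and C-2.
Putting it together: non-1-yne.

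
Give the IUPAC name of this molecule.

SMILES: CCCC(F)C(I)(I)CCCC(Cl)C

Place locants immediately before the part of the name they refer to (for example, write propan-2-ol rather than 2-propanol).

2-chloro-7-fluoro-6,6-diiododecane

The parent chain contains 10 carbons (decane).
Choose the numbering such that the substituent locant set {2,6,6,7} is lower than {4,5,5,9} at the first point of difference.
This places a chloro group at C-2; a fluoro group at C-7; two iodo groups at C-6.
The substituents are ordered alphabetically, ignoring any di-/tri- multipliers.
Assembling the pieces gives 2-chloro-7-fluoro-6,6-diiododecane.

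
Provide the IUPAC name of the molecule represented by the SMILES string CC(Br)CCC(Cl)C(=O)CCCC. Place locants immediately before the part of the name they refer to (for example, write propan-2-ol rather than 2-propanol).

9-bromo-6-chlorodecan-5-one

The longest chain bearing the carbonyl is 10 carbons long (decane).
The highest-priority functional group is a ketone (C=O on an internal carbon), so the name ends in -one.
Choose the numbering such that numbering from this end puts the carbonyl group at C-5 rather than C-6.
With this numbering: the carbonyl at C-5; a bromo group at C-9; a chloro group at C-6.
The substituents are ordered alphabetically, ignoring any di-/tri- multipliers.
Putting it together: 9-bromo-6-chlorodecan-5-one.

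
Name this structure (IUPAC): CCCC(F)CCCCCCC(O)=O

8-fluoroundecanoic acid

Counting along the main chain through the –COOH group gives 11 carbons: the parent is undecane.
The principal characteristic group is a carboxylic acid (terminal –COOH), named with the suffix -oic acid.
Number the chain so that the carboxylic acid carbon is C-1 by definition.
This places a fluoro group at C-8.
Putting it together: 8-fluoroundecanoic acid.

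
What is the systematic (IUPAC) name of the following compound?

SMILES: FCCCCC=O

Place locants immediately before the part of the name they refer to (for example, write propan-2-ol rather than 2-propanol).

The longest chain bearing the –CHO group is 5 carbons long (pentane).
The principal characteristic group is an aldehyde (terminal –CHO), named with the suffix -al.
Number the chain so that the aldehyde carbon is C-1 by definition.
This places a fluoro group at C-5.
The name is 5-fluoropentanal.

5-fluoropentanal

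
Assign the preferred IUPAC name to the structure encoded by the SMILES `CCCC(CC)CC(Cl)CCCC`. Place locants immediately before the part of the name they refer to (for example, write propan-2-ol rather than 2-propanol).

6-chloro-4-ethyldecane

The longest continuous carbon chain has 10 atoms, so the parent hydride is decane.
Number the chain so that the substituent locant set {4,6} is lower than {5,7} at the first point of difference.
That gives a chloro group at C-6; an ethyl group at C-4.
Prefixes are listed alphabetically: chloro, ethyl.
Assembling the pieces gives 6-chloro-4-ethyldecane.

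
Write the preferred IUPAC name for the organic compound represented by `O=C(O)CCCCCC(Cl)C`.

7-chlorooctanoic acid

Counting along the main chain through the –COOH group gives 8 carbons: the parent is octane.
A carboxylic acid (terminal –COOH) is the principal characteristic group, giving the suffix -oic acid.
Number the chain so that the carboxylic acid carbon is C-1 by definition.
This places a chloro group at C-7.
The name is 7-chlorooctanoic acid.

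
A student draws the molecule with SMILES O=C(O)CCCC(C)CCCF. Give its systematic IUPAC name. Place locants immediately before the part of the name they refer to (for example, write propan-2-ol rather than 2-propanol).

The longest chain bearing the –COOH group is 8 carbons long (octane).
A carboxylic acid (terminal –COOH) is the principal characteristic group, giving the suffix -oic acid.
Choose the numbering such that the carboxylic acid carbon is C-1 by definition.
With this numbering: a fluoro group at C-8; a methyl group at C-5.
Prefixes are listed alphabetically: fluoro, methyl.
Assembling the pieces gives 8-fluoro-5-methyloctanoic acid.

8-fluoro-5-methyloctanoic acid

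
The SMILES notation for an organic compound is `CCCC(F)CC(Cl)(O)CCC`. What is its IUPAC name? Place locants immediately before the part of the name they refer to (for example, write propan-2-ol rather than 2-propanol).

The longest carbon chain that includes the –OH group has 9 carbons, so the parent hydride is nonane.
The highest-priority functional group is an alcohol (–OH), so the name ends in -ol.
The numbering direction is chosen so that numbering from this end puts the hydroxyl group at C-4 rather than C-6.
With this numbering: the hydroxyl at C-4; a chloro group at C-4; a fluoro group at C-6.
The substituents are ordered alphabetically, ignoring any di-/tri- multipliers.
Assembling the pieces gives 4-chloro-6-fluorononan-4-ol.

4-chloro-6-fluorononan-4-ol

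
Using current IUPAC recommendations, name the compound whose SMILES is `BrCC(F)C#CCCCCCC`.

The longest carbon chain that includes the multiple bond has 10 carbons, so the parent hydride is decane.
A C≡C triple bond in the chain gives the infix -yne-.
Choose the numbering such that numbering from this end puts the triple bond at C-3 rather than C-7.
That gives the triple bond between C-3 and C-4; a bromo group at C-1; a fluoro group at C-2.
The substituents are ordered alphabetically, ignoring any di-/tri- multipliers.
Assembling the pieces gives 1-bromo-2-fluorodec-3-yne.

1-bromo-2-fluorodec-3-yne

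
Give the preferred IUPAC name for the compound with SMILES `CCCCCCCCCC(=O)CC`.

Counting along the main chain through the carbonyl gives 12 carbons: the parent is dodecane.
The highest-priority functional group is a ketone (C=O on an internal carbon), so the name ends in -one.
The numbering direction is chosen so that numbering from this end puts the carbonyl group at C-3 rather than C-10.
This places the carbonyl at C-3.
Putting it together: dodecan-3-one.

dodecan-3-one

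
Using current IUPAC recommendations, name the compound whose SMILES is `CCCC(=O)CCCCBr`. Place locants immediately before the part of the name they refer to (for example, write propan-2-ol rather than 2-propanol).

Counting along the main chain through the carbonyl gives 8 carbons: the parent is octane.
A ketone (C=O on an internal carbon) is the principal characteristic group, giving the suffix -one.
The numbering direction is chosen so that numbering from this end puts the carbonyl group at C-4 rather than C-5.
That gives the carbonyl at C-4; a bromo group at C-8.
Putting it together: 8-bromooctan-4-one.

8-bromooctan-4-one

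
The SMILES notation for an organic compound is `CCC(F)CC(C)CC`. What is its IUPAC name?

3-fluoro-5-methylheptane

The parent chain contains 7 carbons (heptane).
The numbering direction is chosen so that the locant sets are identical either way, so the alphabetically earlier fluoro substituent takes the lower locant (3 rather than 5).
That gives a fluoro group at C-3; a methyl group at C-5.
The substituents are ordered alphabetically, ignoring any di-/tri- multipliers.
Assembling the pieces gives 3-fluoro-5-methylheptane.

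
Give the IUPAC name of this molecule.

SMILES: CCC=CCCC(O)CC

non-6-en-3-ol

The longest chain bearing the –OH group and the multiple bond is 9 carbons long (nonane).
The highest-priority functional group is an alcohol (–OH), so the name ends in -ol.
A C=C double bond in the chain gives the infix -ene-.
Choose the numbering such that numbering from this end puts the hydroxyl group at C-3 rather than C-7.
This places the hydroxyl at C-3; the double bond between C-6 and C-7.
Assembling the pieces gives non-6-en-3-ol.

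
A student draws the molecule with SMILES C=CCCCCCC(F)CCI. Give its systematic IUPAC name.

The longest carbon chain that includes the multiple bond has 10 carbons, so the parent hydride is decane.
The chain contains a C=C double bond, so the unsaturation ending is -ene.
Choose the numbering such that numbering from this end puts the double bond at C-1 rather than C-9.
This places the double bond between C-1 and C-2; a fluoro group at C-8; an iodo group at C-10.
Substituent prefixes are cited in alphabetical order (multiplying prefixes like di-/tri- are ignored for ordering).
Putting it together: 8-fluoro-10-iododec-1-ene.

8-fluoro-10-iododec-1-ene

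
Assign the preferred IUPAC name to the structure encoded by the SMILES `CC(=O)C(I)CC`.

3-iodopentan-2-one

The longest carbon chain that includes the carbonyl has 5 carbons, so the parent hydride is pentane.
The principal characteristic group is a ketone (C=O on an internal carbon), named with the suffix -one.
The numbering direction is chosen so that numbering from this end puts the carbonyl group at C-2 rather than C-4.
With this numbering: the carbonyl at C-2; an iodo group at C-3.
The name is 3-iodopentan-2-one.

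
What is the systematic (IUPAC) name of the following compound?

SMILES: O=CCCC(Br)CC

The longest carbon chain that includes the –CHO group has 6 carbons, so the parent hydride is hexane.
The principal characteristic group is an aldehyde (terminal –CHO), named with the suffix -al.
Number the chain so that the aldehyde carbon is C-1 by definition.
With this numbering: a bromo group at C-4.
Putting it together: 4-bromohexanal.

4-bromohexanal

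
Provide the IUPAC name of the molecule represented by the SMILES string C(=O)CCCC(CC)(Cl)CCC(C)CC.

5-chloro-5-ethyl-8-methyldecanal

The longest chain bearing the –CHO group is 10 carbons long (decane).
The principal characteristic group is an aldehyde (terminal –CHO), named with the suffix -al.
The numbering direction is chosen so that the aldehyde carbon is C-1 by definition.
With this numbering: a chloro group at C-5; an ethyl group at C-5; a methyl group at C-8.
Prefixes are listed alphabetically: chloro, ethyl, methyl.
Putting it together: 5-chloro-5-ethyl-8-methyldecanal.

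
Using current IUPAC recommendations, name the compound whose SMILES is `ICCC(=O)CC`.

1-iodopentan-3-one

Counting along the main chain through the carbonyl gives 5 carbons: the parent is pentane.
The principal characteristic group is a ketone (C=O on an internal carbon), named with the suffix -one.
Choose the numbering such that the substituent locant set {1} is lower than {5} at the first point of difference.
That gives the carbonyl at C-3; an iodo group at C-1.
Putting it together: 1-iodopentan-3-one.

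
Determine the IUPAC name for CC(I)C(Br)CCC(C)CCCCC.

3-bromo-2-iodo-6-methylundecane

The longest carbon chain is 11 atoms: the parent is undecane.
The numbering direction is chosen so that the substituent locant set {2,3,6} is lower than {6,9,10} at the first point of difference.
That gives a bromo group at C-3; an iodo group at C-2; a methyl group at C-6.
Substituent prefixes are cited in alphabetical order (multiplying prefixes like di-/tri- are ignored for ordering).
Putting it together: 3-bromo-2-iodo-6-methylundecane.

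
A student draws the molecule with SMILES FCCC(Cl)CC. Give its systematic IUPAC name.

The longest carbon chain is 5 atoms: the parent is pentane.
The numbering direction is chosen so that the substituent locant set {1,3} is lower than {3,5} at the first point of difference.
This places a chloro group at C-3; a fluoro group at C-1.
Prefixes are listed alphabetically: chloro, fluoro.
Putting it together: 3-chloro-1-fluoropentane.

3-chloro-1-fluoropentane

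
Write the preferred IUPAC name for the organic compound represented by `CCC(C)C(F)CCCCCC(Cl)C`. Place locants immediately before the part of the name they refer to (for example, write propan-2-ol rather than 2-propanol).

The parent chain contains 11 carbons (undecane).
Choose the numbering such that the substituent locant set {2,8,9} is lower than {3,4,10} at the first point of difference.
That gives a chloro group at C-2; a fluoro group at C-8; a methyl group at C-9.
Substituent prefixes are cited in alphabetical order (multiplying prefixes like di-/tri- are ignored for ordering).
The name is 2-chloro-8-fluoro-9-methylundecane.

2-chloro-8-fluoro-9-methylundecane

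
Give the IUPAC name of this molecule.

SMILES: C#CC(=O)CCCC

The longest carbon chain that includes the carbonyl and the multiple bond has 7 carbons, so the parent hydride is heptane.
The principal characteristic group is a ketone (C=O on an internal carbon), named with the suffix -one.
There is one C≡C triple bond, indicated by the ending -yne.
Choose the numbering such that numbering from this end puts the carbonyl group at C-3 rather than C-5.
That gives the carbonyl at C-3; the triple bond between C-1 and C-2.
The name is hept-1-yn-3-one.

hept-1-yn-3-one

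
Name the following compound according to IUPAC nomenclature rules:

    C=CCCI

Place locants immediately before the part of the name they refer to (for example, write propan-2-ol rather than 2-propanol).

The longest chain bearing the multiple bond is 4 carbons long (butane).
The chain contains a C=C double bond, so the unsaturation ending is -ene.
The numbering direction is chosen so that numbering from this end puts the double bond at C-1 rather than C-3.
This places the double bond between C-1 and C-2; an iodo group at C-4.
Putting it together: 4-iodobut-1-ene.

4-iodobut-1-ene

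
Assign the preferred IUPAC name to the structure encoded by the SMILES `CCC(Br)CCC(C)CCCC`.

The longest carbon chain is 10 atoms: the parent is decane.
Number the chain so that the substituent locant set {3,6} is lower than {5,8} at the first point of difference.
This places a bromo group at C-3; a methyl group at C-6.
Prefixes are listed alphabetically: bromo, methyl.
Assembling the pieces gives 3-bromo-6-methyldecane.

3-bromo-6-methyldecane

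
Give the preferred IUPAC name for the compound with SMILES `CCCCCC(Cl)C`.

The longest continuous carbon chain has 7 atoms, so the parent hydride is heptane.
Number the chain so that the substituent locant set {2} is lower than {6} at the first point of difference.
This places a chloro group at C-2.
Putting it together: 2-chloroheptane.

2-chloroheptane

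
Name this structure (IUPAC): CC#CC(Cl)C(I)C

4-chloro-5-iodohex-2-yne

Counting along the main chain through the multiple bond gives 6 carbons: the parent is hexane.
There is one C≡C triple bond, indicated by the ending -yne.
Number the chain so that numbering from this end puts the triple bond at C-2 rather than C-4.
That gives the triple bond between C-2 and C-3; a chloro group at C-4; an iodo group at C-5.
Substituent prefixes are cited in alphabetical order (multiplying prefixes like di-/tri- are ignored for ordering).
The name is 4-chloro-5-iodohex-2-yne.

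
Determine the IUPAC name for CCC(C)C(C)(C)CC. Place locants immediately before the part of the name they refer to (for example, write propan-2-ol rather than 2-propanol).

The longest continuous carbon chain has 6 atoms, so the parent hydride is hexane.
The numbering direction is chosen so that the substituent locant set {3,3,4} is lower than {3,4,4} at the first point of difference.
That gives methyl groups at C-3 (×2) and C-4.
The name is 3,3,4-trimethylhexane.

3,3,4-trimethylhexane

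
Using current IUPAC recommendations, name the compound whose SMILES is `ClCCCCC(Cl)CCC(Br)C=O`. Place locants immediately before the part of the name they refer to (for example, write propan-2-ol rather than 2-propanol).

2-bromo-5,9-dichlorononanal

The longest carbon chain that includes the –CHO group has 9 carbons, so the parent hydride is nonane.
The highest-priority functional group is an aldehyde (terminal –CHO), so the name ends in -al.
Choose the numbering such that the aldehyde carbon is C-1 by definition.
This places a bromo group at C-2; chloro groups at C-5 and C-9.
The substituents are ordered alphabetically, ignoring any di-/tri- multipliers.
Putting it together: 2-bromo-5,9-dichlorononanal.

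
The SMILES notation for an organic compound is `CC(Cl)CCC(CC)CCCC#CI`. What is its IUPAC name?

The longest chain bearing the multiple bond is 10 carbons long (decane).
There is one C≡C triple bond, indicated by the ending -yne.
Choose the numbering such that numbering from this end puts the triple bond at C-1 rather than C-9.
That gives the triple bond between C-1 and C-2; a chloro group at C-9; an ethyl group at C-6; an iodo group at C-1.
Prefixes are listed alphabetically: chloro, ethyl, iodo.
The name is 9-chloro-6-ethyl-1-iododec-1-yne.

9-chloro-6-ethyl-1-iododec-1-yne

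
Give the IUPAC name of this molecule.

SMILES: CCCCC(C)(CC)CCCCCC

5-ethyl-5-methylundecane

The longest carbon chain is 11 atoms: the parent is undecane.
The numbering direction is chosen so that the substituent locant set {5,5} is lower than {7,7} at the first point of difference.
That gives an ethyl group at C-5; a methyl group at C-5.
Substituent prefixes are cited in alphabetical order (multiplying prefixes like di-/tri- are ignored for ordering).
Putting it together: 5-ethyl-5-methylundecane.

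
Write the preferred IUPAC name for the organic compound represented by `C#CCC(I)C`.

4-iodopent-1-yne

Counting along the main chain through the multiple bond gives 5 carbons: the parent is pentane.
A C≡C triple bond in the chain gives the infix -yne-.
Choose the numbering such that numbering from this end puts the triple bond at C-1 rather than C-4.
That gives the triple bond between C-1 and C-2; an iodo group at C-4.
Assembling the pieces gives 4-iodopent-1-yne.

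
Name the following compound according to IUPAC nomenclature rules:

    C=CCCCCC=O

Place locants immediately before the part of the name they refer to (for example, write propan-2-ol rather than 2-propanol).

hept-6-enal

The longest carbon chain that includes the –CHO group and the multiple bond has 7 carbons, so the parent hydride is heptane.
The highest-priority functional group is an aldehyde (terminal –CHO), so the name ends in -al.
There is one C=C double bond, indicated by the ending -ene.
Choose the numbering such that the aldehyde carbon is C-1 by definition.
That gives the double bond between C-6 and C-7.
The name is hept-6-enal.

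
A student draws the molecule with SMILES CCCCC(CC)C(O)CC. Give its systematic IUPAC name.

4-ethyloctan-3-ol

Counting along the main chain through the –OH group gives 8 carbons: the parent is octane.
An alcohol (–OH) is the principal characteristic group, giving the suffix -ol.
Number the chain so that numbering from this end puts the hydroxyl group at C-3 rather than C-6.
With this numbering: the hydroxyl at C-3; an ethyl group at C-4.
The name is 4-ethyloctan-3-ol.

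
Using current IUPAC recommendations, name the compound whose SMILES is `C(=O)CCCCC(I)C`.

The longest carbon chain that includes the –CHO group has 7 carbons, so the parent hydride is heptane.
An aldehyde (terminal –CHO) is the principal characteristic group, giving the suffix -al.
Choose the numbering such that the aldehyde carbon is C-1 by definition.
With this numbering: an iodo group at C-6.
Assembling the pieces gives 6-iodoheptanal.

6-iodoheptanal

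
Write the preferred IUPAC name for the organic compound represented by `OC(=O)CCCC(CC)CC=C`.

Counting along the main chain through the –COOH group and the multiple bond gives 8 carbons: the parent is octane.
The highest-priority functional group is a carboxylic acid (terminal –COOH), so the name ends in -oic acid.
A C=C double bond in the chain gives the infix -ene-.
The numbering direction is chosen so that the carboxylic acid carbon is C-1 by definition.
That gives the double bond between C-7 and C-8; an ethyl group at C-5.
The name is 5-ethyloct-7-enoic acid.

5-ethyloct-7-enoic acid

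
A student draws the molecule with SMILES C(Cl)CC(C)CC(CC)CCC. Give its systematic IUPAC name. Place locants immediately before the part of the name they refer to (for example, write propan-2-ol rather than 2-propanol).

The longest continuous carbon chain has 8 atoms, so the parent hydride is octane.
The numbering direction is chosen so that the substituent locant set {1,3,5} is lower than {4,6,8} at the first point of difference.
With this numbering: a chloro group at C-1; an ethyl group at C-5; a methyl group at C-3.
The substituents are ordered alphabetically, ignoring any di-/tri- multipliers.
Putting it together: 1-chloro-5-ethyl-3-methyloctane.

1-chloro-5-ethyl-3-methyloctane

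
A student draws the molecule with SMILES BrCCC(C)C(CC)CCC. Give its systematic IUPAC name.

The parent chain contains 7 carbons (heptane).
The numbering direction is chosen so that the substituent locant set {1,3,4} is lower than {4,5,7} at the first point of difference.
This places a bromo group at C-1; an ethyl group at C-4; a methyl group at C-3.
Substituent prefixes are cited in alphabetical order (multiplying prefixes like di-/tri- are ignored for ordering).
Assembling the pieces gives 1-bromo-4-ethyl-3-methylheptane.

1-bromo-4-ethyl-3-methylheptane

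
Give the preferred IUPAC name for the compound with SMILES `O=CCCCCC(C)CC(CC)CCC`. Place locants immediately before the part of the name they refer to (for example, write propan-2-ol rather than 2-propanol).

8-ethyl-6-methylundecanal

The longest chain bearing the –CHO group is 11 carbons long (undecane).
The highest-priority functional group is an aldehyde (terminal –CHO), so the name ends in -al.
The numbering direction is chosen so that the aldehyde carbon is C-1 by definition.
That gives an ethyl group at C-8; a methyl group at C-6.
The substituents are ordered alphabetically, ignoring any di-/tri- multipliers.
Assembling the pieces gives 8-ethyl-6-methylundecanal.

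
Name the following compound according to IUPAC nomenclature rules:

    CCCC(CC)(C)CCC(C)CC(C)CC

8-ethyl-3,5,8-trimethylundecane

The longest carbon chain is 11 atoms: the parent is undecane.
The numbering direction is chosen so that the substituent locant set {3,5,8,8} is lower than {4,4,7,9} at the first point of difference.
This places an ethyl group at C-8; methyl groups at C-3 and C-5 and C-8.
The substituents are ordered alphabetically, ignoring any di-/tri- multipliers.
The name is 8-ethyl-3,5,8-trimethylundecane.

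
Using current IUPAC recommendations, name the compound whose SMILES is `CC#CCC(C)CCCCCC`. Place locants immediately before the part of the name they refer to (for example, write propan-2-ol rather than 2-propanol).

The longest chain bearing the multiple bond is 11 carbons long (undecane).
A C≡C triple bond in the chain gives the infix -yne-.
The numbering direction is chosen so that numbering from this end puts the triple bond at C-2 rather than C-9.
This places the triple bond between C-2 and C-3; a methyl group at C-5.
The name is 5-methylundec-2-yne.

5-methylundec-2-yne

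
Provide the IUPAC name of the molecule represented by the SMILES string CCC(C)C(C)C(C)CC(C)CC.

The parent chain contains 9 carbons (nonane).
The numbering direction is chosen so that the substituent locant set {3,4,5,7} is lower than {3,5,6,7} at the first point of difference.
That gives methyl groups at C-3 and C-4 and C-5 and C-7.
The name is 3,4,5,7-tetramethylnonane.

3,4,5,7-tetramethylnonane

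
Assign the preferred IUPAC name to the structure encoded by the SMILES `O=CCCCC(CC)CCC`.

5-ethyloctanal

Counting along the main chain through the –CHO group gives 8 carbons: the parent is octane.
An aldehyde (terminal –CHO) is the principal characteristic group, giving the suffix -al.
Number the chain so that the aldehyde carbon is C-1 by definition.
With this numbering: an ethyl group at C-5.
Putting it together: 5-ethyloctanal.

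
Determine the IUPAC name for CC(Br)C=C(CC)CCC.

2-bromo-4-ethylhept-3-ene

The longest carbon chain that includes the multiple bond has 7 carbons, so the parent hydride is heptane.
A C=C double bond in the chain gives the infix -ene-.
Number the chain so that numbering from this end puts the double bond at C-3 rather than C-4.
With this numbering: the double bond between C-3 and C-4; a bromo group at C-2; an ethyl group at C-4.
Substituent prefixes are cited in alphabetical order (multiplying prefixes like di-/tri- are ignored for ordering).
Putting it together: 2-bromo-4-ethylhept-3-ene.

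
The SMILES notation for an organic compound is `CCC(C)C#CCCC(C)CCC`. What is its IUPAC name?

3,8-dimethylundec-4-yne

The longest carbon chain that includes the multiple bond has 11 carbons, so the parent hydride is undecane.
The chain contains a C≡C triple bond, so the unsaturation ending is -yne.
The numbering direction is chosen so that numbering from this end puts the triple bond at C-4 rather than C-7.
With this numbering: the triple bond between C-4 and C-5; methyl groups at C-3 and C-8.
Assembling the pieces gives 3,8-dimethylundec-4-yne.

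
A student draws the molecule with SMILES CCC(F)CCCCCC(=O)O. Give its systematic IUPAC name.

7-fluorononanoic acid

Counting along the main chain through the –COOH group gives 9 carbons: the parent is nonane.
A carboxylic acid (terminal –COOH) is the principal characteristic group, giving the suffix -oic acid.
The numbering direction is chosen so that the carboxylic acid carbon is C-1 by definition.
This places a fluoro group at C-7.
The name is 7-fluorononanoic acid.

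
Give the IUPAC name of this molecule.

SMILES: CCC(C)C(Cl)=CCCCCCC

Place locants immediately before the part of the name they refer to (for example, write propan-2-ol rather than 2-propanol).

4-chloro-3-methylundec-4-ene

Counting along the main chain through the multiple bond gives 11 carbons: the parent is undecane.
There is one C=C double bond, indicated by the ending -ene.
The numbering direction is chosen so that numbering from this end puts the double bond at C-4 rather than C-7.
With this numbering: the double bond between C-4 and C-5; a chloro group at C-4; a methyl group at C-3.
Prefixes are listed alphabetically: chloro, methyl.
Putting it together: 4-chloro-3-methylundec-4-ene.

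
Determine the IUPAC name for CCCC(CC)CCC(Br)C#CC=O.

4-bromo-7-ethyldec-2-ynal

Counting along the main chain through the –CHO group and the multiple bond gives 10 carbons: the parent is decane.
An aldehyde (terminal –CHO) is the principal characteristic group, giving the suffix -al.
There is one C≡C triple bond, indicated by the ending -yne.
Number the chain so that the aldehyde carbon is C-1 by definition.
With this numbering: the triple bond between C-2 and C-3; a bromo group at C-4; an ethyl group at C-7.
Substituent prefixes are cited in alphabetical order (multiplying prefixes like di-/tri- are ignored for ordering).
The name is 4-bromo-7-ethyldec-2-ynal.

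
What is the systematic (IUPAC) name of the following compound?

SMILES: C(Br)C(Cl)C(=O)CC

1-bromo-2-chloropentan-3-one

The longest carbon chain that includes the carbonyl has 5 carbons, so the parent hydride is pentane.
A ketone (C=O on an internal carbon) is the principal characteristic group, giving the suffix -one.
Number the chain so that the substituent locant set {1,2} is lower than {4,5} at the first point of difference.
That gives the carbonyl at C-3; a bromo group at C-1; a chloro group at C-2.
The substituents are ordered alphabetically, ignoring any di-/tri- multipliers.
Putting it together: 1-bromo-2-chloropentan-3-one.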